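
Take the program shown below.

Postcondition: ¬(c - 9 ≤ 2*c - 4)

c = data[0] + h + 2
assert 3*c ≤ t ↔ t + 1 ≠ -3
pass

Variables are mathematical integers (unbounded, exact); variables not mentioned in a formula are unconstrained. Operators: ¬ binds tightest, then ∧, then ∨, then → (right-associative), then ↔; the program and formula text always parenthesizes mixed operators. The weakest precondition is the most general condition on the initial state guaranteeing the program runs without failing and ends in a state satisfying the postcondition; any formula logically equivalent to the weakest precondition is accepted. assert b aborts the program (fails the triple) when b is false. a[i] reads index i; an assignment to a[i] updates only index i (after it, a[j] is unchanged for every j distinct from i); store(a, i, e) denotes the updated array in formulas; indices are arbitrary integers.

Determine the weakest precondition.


Working backward. After the program, the postcondition ¬(c - 9 ≤ 2*c - 4) must hold; in canonical form it is ¬(c ≥ -5).
Before skip: ¬(c ≥ -5)
Before assert 3*c ≤ t ↔ t + 1 ≠ -3: (3*c ≤ t ↔ t ≠ -4) ∧ (¬(c ≥ -5))
Before c := data[0] + h + 2: (3*data[0] + 3*h ≤ t - 6 ↔ t ≠ -4) ∧ (¬(data[0] + h ≥ -7))
Answer: WP = (3*data[0] + 3*h ≤ t - 6 ↔ t ≠ -4) ∧ (¬(data[0] + h ≥ -7))


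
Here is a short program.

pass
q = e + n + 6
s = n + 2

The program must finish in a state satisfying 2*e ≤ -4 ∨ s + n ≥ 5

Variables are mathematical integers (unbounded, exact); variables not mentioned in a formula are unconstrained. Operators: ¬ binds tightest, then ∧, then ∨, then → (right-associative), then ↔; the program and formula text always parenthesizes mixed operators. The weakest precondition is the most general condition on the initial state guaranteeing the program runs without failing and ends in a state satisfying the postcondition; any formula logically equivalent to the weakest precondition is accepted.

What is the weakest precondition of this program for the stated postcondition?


Working backward. After the program, the postcondition 2*e ≤ -4 ∨ s + n ≥ 5 must hold; in canonical form it is 2*e ≤ -4 ∨ n + s ≥ 5.
Before s := n + 2: 2*e ≤ -4 ∨ 2*n ≥ 3
Before q := e + n + 6: 2*e ≤ -4 ∨ 2*n ≥ 3
Before skip: 2*e ≤ -4 ∨ 2*n ≥ 3
Answer: WP = 2*e ≤ -4 ∨ 2*n ≥ 3


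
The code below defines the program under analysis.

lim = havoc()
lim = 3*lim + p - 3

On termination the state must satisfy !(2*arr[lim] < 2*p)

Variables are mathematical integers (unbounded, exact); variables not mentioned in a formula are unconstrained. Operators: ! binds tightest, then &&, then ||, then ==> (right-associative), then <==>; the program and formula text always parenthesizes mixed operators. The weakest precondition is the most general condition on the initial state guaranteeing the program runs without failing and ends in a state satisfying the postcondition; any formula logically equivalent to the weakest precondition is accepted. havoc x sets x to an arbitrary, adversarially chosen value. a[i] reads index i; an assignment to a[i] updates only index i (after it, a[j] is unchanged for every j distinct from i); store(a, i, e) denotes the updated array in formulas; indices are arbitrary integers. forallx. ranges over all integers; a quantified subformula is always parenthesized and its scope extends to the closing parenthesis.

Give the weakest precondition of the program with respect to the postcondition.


Working backward. After the program, !(2*arr[lim] < 2*p) must hold.
Before lim := 3*lim + p - 3: !(2*arr[3*lim + p - 3] < 2*p)
Before havoc lim: forall lim_1. (!(2*arr[3*lim_1 + p - 3] < 2*p))
Answer: WP = forall lim_1. (!(2*arr[3*lim_1 + p - 3] < 2*p))


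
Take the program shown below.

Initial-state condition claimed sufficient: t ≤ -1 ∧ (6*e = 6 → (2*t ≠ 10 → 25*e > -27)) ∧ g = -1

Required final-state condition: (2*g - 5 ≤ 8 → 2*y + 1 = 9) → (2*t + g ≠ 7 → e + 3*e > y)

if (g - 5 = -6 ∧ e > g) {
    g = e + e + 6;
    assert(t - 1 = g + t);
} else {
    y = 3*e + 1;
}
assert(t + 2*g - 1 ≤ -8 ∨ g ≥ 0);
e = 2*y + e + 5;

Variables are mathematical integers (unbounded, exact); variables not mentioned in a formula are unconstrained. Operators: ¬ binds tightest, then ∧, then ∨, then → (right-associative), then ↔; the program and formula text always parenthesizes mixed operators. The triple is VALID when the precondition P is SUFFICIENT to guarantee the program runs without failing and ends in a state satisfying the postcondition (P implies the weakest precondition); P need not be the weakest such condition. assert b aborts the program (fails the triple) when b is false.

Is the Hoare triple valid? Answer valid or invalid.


Working backward. After the program, the postcondition (2*g - 5 ≤ 8 → 2*y + 1 = 9) → (2*t + g ≠ 7 → e + 3*e > y) must hold; in canonical form it is (2*g ≤ 13 → 2*y = 8) → (g + 2*t ≠ 7 → 4*e > y).
Before e := 2*y + e + 5: (2*g ≤ 13 → 2*y = 8) → (g + 2*t ≠ 7 → 4*e + 7*y > -20)
Before assert t + 2*g - 1 ≤ -8 ∨ g ≥ 0: (2*g + t ≤ -7 ∨ g ≥ 0) ∧ ((2*g ≤ 13 → 2*y = 8) → (g + 2*t ≠ 7 → 4*e + 7*y > -20))
Then branch requires 2*e = -7 ∧ (4*e + t ≤ -19 ∨ 2*e ≥ -6) ∧ ((4*e ≤ 1 → 2*y = 8) → (2*e + 2*t ≠ 1 → 4*e + 7*y > -20)); else branch requires (2*g + t ≤ -7 ∨ g ≥ 0) ∧ ((2*g ≤ 13 → 6*e = 6) → (g + 2*t ≠ 7 → 25*e > -27)).
Before the if: ((g = -1 ∧ e > g) → (2*e = -7 ∧ (4*e + t ≤ -19 ∨ 2*e ≥ -6) ∧ ((4*e ≤ 1 → 2*y = 8) → (2*e + 2*t ≠ 1 → 4*e + 7*y > -20)))) ∧ ((¬(g = -1 ∧ e > g)) → ((2*g + t ≤ -7 ∨ g ≥ 0) ∧ ((2*g ≤ 13 → 6*e = 6) → (g + 2*t ≠ 7 → 25*e > -27))))
The weakest precondition is ((g = -1 ∧ e > g) → (2*e = -7 ∧ (4*e + t ≤ -19 ∨ 2*e ≥ -6) ∧ ((4*e ≤ 1 → 2*y = 8) → (2*e + 2*t ≠ 1 → 4*e + 7*y > -20)))) ∧ ((¬(g = -1 ∧ e > g)) → ((2*g + t ≤ -7 ∨ g ≥ 0) ∧ ((2*g ≤ 13 → 6*e = 6) → (g + 2*t ≠ 7 → 25*e > -27)))).
Check whether t ≤ -1 ∧ (6*e = 6 → (2*t ≠ 10 → 25*e > -27)) ∧ g = -1 implies it.
Countermodel: at the initial state e = -1, g = -1, t = -1, y = 0, the precondition holds but the weakest precondition fails.
Answer: invalid


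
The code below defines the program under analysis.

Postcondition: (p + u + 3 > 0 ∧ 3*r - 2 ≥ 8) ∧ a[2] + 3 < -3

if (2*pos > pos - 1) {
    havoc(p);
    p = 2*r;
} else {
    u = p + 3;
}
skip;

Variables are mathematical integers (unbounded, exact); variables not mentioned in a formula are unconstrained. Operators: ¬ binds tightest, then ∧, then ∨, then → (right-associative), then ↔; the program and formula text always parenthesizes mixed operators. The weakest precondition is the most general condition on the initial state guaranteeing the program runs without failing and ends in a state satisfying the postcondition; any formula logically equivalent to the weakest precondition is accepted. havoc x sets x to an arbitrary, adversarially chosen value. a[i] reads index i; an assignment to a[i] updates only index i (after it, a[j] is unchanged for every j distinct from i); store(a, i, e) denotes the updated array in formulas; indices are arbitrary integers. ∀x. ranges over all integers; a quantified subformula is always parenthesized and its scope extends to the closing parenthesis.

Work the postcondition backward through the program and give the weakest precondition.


Working backward. After the program, the postcondition (p + u + 3 > 0 ∧ 3*r - 2 ≥ 8) ∧ a[2] + 3 < -3 must hold; in canonical form it is p + u > -3 ∧ 3*r ≥ 10 ∧ a[2] < -6.
Before skip: p + u > -3 ∧ 3*r ≥ 10 ∧ a[2] < -6
Then branch requires 2*r + u > -3 ∧ 3*r ≥ 10 ∧ a[2] < -6; else branch requires 2*p > -6 ∧ 3*r ≥ 10 ∧ a[2] < -6.
Before the if: (pos > -1 → (2*r + u > -3 ∧ 3*r ≥ 10 ∧ a[2] < -6)) ∧ ((¬(pos > -1)) → (2*p > -6 ∧ 3*r ≥ 10 ∧ a[2] < -6))
Answer: WP = (pos > -1 → (2*r + u > -3 ∧ 3*r ≥ 10 ∧ a[2] < -6)) ∧ ((¬(pos > -1)) → (2*p > -6 ∧ 3*r ≥ 10 ∧ a[2] < -6))


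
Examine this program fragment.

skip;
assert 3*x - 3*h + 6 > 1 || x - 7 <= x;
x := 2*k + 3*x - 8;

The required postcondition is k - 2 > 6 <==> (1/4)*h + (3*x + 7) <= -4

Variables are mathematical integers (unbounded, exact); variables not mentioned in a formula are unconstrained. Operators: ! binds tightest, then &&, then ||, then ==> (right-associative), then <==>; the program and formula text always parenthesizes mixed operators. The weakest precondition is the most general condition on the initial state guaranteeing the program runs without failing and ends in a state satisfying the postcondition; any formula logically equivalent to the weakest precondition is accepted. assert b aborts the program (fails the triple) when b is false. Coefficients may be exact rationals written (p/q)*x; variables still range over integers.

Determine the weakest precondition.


Working backward. After the program, the postcondition k - 2 > 6 <==> (1/4)*h + (3*x + 7) <= -4 must hold; in canonical form it is k > 8 <==> (1/4)*h + 3*x <= -11.
Before x := 2*k + 3*x - 8: k > 8 <==> (1/4)*h + 6*k + 9*x <= 13
Before assert 3*x - 3*h + 6 > 1 || x - 7 <= x: k > 8 <==> (1/4)*h + 6*k + 9*x <= 13
Before skip: k > 8 <==> (1/4)*h + 6*k + 9*x <= 13
Answer: WP = k > 8 <==> (1/4)*h + 6*k + 9*x <= 13


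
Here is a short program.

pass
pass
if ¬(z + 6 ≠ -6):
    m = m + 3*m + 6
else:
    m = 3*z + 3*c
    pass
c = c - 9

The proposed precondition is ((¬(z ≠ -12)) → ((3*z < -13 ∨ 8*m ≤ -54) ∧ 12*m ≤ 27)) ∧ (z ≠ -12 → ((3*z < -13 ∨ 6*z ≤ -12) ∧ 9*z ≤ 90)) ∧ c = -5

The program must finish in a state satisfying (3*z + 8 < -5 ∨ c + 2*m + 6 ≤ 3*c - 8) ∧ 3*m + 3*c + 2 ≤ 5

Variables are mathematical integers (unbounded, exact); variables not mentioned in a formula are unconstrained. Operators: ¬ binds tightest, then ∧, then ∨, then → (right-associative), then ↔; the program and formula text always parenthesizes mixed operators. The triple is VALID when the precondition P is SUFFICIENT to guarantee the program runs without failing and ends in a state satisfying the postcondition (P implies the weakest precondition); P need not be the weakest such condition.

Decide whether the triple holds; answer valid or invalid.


Working backward. After the program, the postcondition (3*z + 8 < -5 ∨ c + 2*m + 6 ≤ 3*c - 8) ∧ 3*m + 3*c + 2 ≤ 5 must hold; in canonical form it is (3*z < -13 ∨ 2*m ≤ 2*c - 14) ∧ 3*c + 3*m ≤ 3.
Before c := c - 9: (3*z < -13 ∨ 2*m ≤ 2*c - 32) ∧ 3*c + 3*m ≤ 30
Then branch requires (3*z < -13 ∨ 8*m ≤ 2*c - 44) ∧ 3*c + 12*m ≤ 12; else branch requires (3*z < -13 ∨ 4*c + 6*z ≤ -32) ∧ 12*c + 9*z ≤ 30.
Before the if: ((¬(z ≠ -12)) → ((3*z < -13 ∨ 8*m ≤ 2*c - 44) ∧ 3*c + 12*m ≤ 12)) ∧ (z ≠ -12 → ((3*z < -13 ∨ 4*c + 6*z ≤ -32) ∧ 12*c + 9*z ≤ 30))
Before skip: ((¬(z ≠ -12)) → ((3*z < -13 ∨ 8*m ≤ 2*c - 44) ∧ 3*c + 12*m ≤ 12)) ∧ (z ≠ -12 → ((3*z < -13 ∨ 4*c + 6*z ≤ -32) ∧ 12*c + 9*z ≤ 30))
Before skip: ((¬(z ≠ -12)) → ((3*z < -13 ∨ 8*m ≤ 2*c - 44) ∧ 3*c + 12*m ≤ 12)) ∧ (z ≠ -12 → ((3*z < -13 ∨ 4*c + 6*z ≤ -32) ∧ 12*c + 9*z ≤ 30))
The weakest precondition is ((¬(z ≠ -12)) → ((3*z < -13 ∨ 8*m ≤ 2*c - 44) ∧ 3*c + 12*m ≤ 12)) ∧ (z ≠ -12 → ((3*z < -13 ∨ 4*c + 6*z ≤ -32) ∧ 12*c + 9*z ≤ 30)).
Check whether ((¬(z ≠ -12)) → ((3*z < -13 ∨ 8*m ≤ -54) ∧ 12*m ≤ 27)) ∧ (z ≠ -12 → ((3*z < -13 ∨ 6*z ≤ -12) ∧ 9*z ≤ 90)) ∧ c = -5 implies it.
Every state satisfying the precondition satisfies the weakest precondition: the implication holds.
Answer: valid


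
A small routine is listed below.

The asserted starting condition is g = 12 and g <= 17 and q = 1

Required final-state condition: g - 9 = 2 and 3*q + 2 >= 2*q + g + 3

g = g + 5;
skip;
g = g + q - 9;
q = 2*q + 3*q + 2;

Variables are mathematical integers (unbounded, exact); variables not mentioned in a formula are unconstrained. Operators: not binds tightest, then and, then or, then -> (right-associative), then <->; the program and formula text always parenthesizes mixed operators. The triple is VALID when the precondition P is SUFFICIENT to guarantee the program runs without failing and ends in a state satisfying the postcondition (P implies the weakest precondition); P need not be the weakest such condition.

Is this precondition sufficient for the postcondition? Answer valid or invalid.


Working backward. After the program, the postcondition g - 9 = 2 and 3*q + 2 >= 2*q + g + 3 must hold; in canonical form it is g = 11 and q >= g + 1.
Before q := 2*q + 3*q + 2: g = 11 and 5*q >= g - 1
Before g := g + q - 9: g + q = 20 and 4*q >= g - 10
Before skip: g + q = 20 and 4*q >= g - 10
Before g := g + 5: g + q = 15 and 4*q >= g - 5
The weakest precondition is g + q = 15 and 4*q >= g - 5.
Check whether g = 12 and g <= 17 and q = 1 implies it.
Countermodel: at the initial state g = 12, q = 1, the precondition holds but the weakest precondition fails.
Answer: invalid


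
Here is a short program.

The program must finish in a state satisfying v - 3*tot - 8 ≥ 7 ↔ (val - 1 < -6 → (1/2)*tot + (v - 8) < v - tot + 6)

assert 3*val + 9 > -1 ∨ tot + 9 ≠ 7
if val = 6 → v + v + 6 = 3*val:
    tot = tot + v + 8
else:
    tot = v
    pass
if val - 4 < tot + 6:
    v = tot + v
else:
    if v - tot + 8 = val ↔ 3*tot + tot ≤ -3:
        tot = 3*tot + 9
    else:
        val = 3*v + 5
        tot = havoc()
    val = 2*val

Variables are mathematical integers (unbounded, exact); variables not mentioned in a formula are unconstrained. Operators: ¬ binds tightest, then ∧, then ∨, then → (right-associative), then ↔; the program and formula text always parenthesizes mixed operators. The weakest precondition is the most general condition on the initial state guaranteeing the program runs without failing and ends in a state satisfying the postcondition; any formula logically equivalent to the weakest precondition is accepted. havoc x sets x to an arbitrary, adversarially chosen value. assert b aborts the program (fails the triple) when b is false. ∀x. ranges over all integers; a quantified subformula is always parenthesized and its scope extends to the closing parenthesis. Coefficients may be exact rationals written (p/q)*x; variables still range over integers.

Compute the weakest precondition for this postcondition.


Working backward. After the program, the postcondition v - 3*tot - 8 ≥ 7 ↔ (val - 1 < -6 → (1/2)*tot + (v - 8) < v - tot + 6) must hold; in canonical form it is v ≥ 3*tot + 15 ↔ (val < -5 → (3/2)*tot < 14).
Then branch requires v ≥ 2*tot + 15 ↔ (val < -5 → (3/2)*tot < 14); else branch requires ((v = tot + val - 8 ↔ 4*tot ≤ -3) → (v ≥ 9*tot + 42 ↔ (2*val < -5 → (9/2)*tot < 1/2))) ∧ ((¬(v = tot + val - 8 ↔ 4*tot ≤ -3)) → (∀tot_1. (v ≥ 3*tot_1 + 15 ↔ (6*v < -15 → (3/2)*tot_1 < 14)))).
Before the if: (val < tot + 10 → (v ≥ 2*tot + 15 ↔ (val < -5 → (3/2)*tot < 14))) ∧ ((¬(val < tot + 10)) → (((v = tot + val - 8 ↔ 4*tot ≤ -3) → (v ≥ 9*tot + 42 ↔ (2*val < -5 → (9/2)*tot < 1/2))) ∧ ((¬(v = tot + val - 8 ↔ 4*tot ≤ -3)) → (∀tot_1. (v ≥ 3*tot_1 + 15 ↔ (6*v < -15 → (3/2)*tot_1 < 14))))))
Then branch requires (val < tot + v + 18 → (2*tot + v ≤ -31 ↔ (val < -5 → (3/2)*tot + (3/2)*v < 2))) ∧ ((¬(val < tot + v + 18)) → (((tot + val = 0 ↔ 4*tot + 4*v ≤ -35) → (9*tot + 8*v ≤ -114 ↔ (2*val < -5 → (9/2)*tot + (9/2)*v < -71/2))) ∧ ((¬(tot + val = 0 ↔ 4*tot + 4*v ≤ -35)) → (∀tot_1. (v ≥ 3*tot_1 + 15 ↔ (6*v < -15 → (3/2)*tot_1 < 14)))))); else branch requires (val < v + 10 → (v ≤ -15 ↔ (val < -5 → (3/2)*v < 14))) ∧ ((¬(val < v + 10)) → (((val = 8 ↔ 4*v ≤ -3) → (8*v ≤ -42 ↔ (2*val < -5 → (9/2)*v < 1/2))) ∧ ((¬(val = 8 ↔ 4*v ≤ -3)) → (∀tot_1. (v ≥ 3*tot_1 + 15 ↔ (6*v < -15 → (3/2)*tot_1 < 14)))))).
Before the if: ((val = 6 → 2*v = 3*val - 6) → ((val < tot + v + 18 → (2*tot + v ≤ -31 ↔ (val < -5 → (3/2)*tot + (3/2)*v < 2))) ∧ ((¬(val < tot + v + 18)) → (((tot + val = 0 ↔ 4*tot + 4*v ≤ -35) → (9*tot + 8*v ≤ -114 ↔ (2*val < -5 → (9/2)*tot + (9/2)*v < -71/2))) ∧ ((¬(tot + val = 0 ↔ 4*tot + 4*v ≤ -35)) → (∀tot_1. (v ≥ 3*tot_1 + 15 ↔ (6*v < -15 → (3/2)*tot_1 < 14)))))))) ∧ ((¬(val = 6 → 2*v = 3*val - 6)) → ((val < v + 10 → (v ≤ -15 ↔ (val < -5 → (3/2)*v < 14))) ∧ ((¬(val < v + 10)) → (((val = 8 ↔ 4*v ≤ -3) → (8*v ≤ -42 ↔ (2*val < -5 → (9/2)*v < 1/2))) ∧ ((¬(val = 8 ↔ 4*v ≤ -3)) → (∀tot_1. (v ≥ 3*tot_1 + 15 ↔ (6*v < -15 → (3/2)*tot_1 < 14))))))))
Before assert 3*val + 9 > -1 ∨ tot + 9 ≠ 7: (3*val > -10 ∨ tot ≠ -2) ∧ ((val = 6 → 2*v = 3*val - 6) → ((val < tot + v + 18 → (2*tot + v ≤ -31 ↔ (val < -5 → (3/2)*tot + (3/2)*v < 2))) ∧ ((¬(val < tot + v + 18)) → (((tot + val = 0 ↔ 4*tot + 4*v ≤ -35) → (9*tot + 8*v ≤ -114 ↔ (2*val < -5 → (9/2)*tot + (9/2)*v < -71/2))) ∧ ((¬(tot + val = 0 ↔ 4*tot + 4*v ≤ -35)) → (∀tot_1. (v ≥ 3*tot_1 + 15 ↔ (6*v < -15 → (3/2)*tot_1 < 14)))))))) ∧ ((¬(val = 6 → 2*v = 3*val - 6)) → ((val < v + 10 → (v ≤ -15 ↔ (val < -5 → (3/2)*v < 14))) ∧ ((¬(val < v + 10)) → (((val = 8 ↔ 4*v ≤ -3) → (8*v ≤ -42 ↔ (2*val < -5 → (9/2)*v < 1/2))) ∧ ((¬(val = 8 ↔ 4*v ≤ -3)) → (∀tot_1. (v ≥ 3*tot_1 + 15 ↔ (6*v < -15 → (3/2)*tot_1 < 14))))))))
Answer: WP = (3*val > -10 ∨ tot ≠ -2) ∧ ((val = 6 → 2*v = 3*val - 6) → ((val < tot + v + 18 → (2*tot + v ≤ -31 ↔ (val < -5 → (3/2)*tot + (3/2)*v < 2))) ∧ ((¬(val < tot + v + 18)) → (((tot + val = 0 ↔ 4*tot + 4*v ≤ -35) → (9*tot + 8*v ≤ -114 ↔ (2*val < -5 → (9/2)*tot + (9/2)*v < -71/2))) ∧ ((¬(tot + val = 0 ↔ 4*tot + 4*v ≤ -35)) → (∀tot_1. (v ≥ 3*tot_1 + 15 ↔ (6*v < -15 → (3/2)*tot_1 < 14)))))))) ∧ ((¬(val = 6 → 2*v = 3*val - 6)) → ((val < v + 10 → (v ≤ -15 ↔ (val < -5 → (3/2)*v < 14))) ∧ ((¬(val < v + 10)) → (((val = 8 ↔ 4*v ≤ -3) → (8*v ≤ -42 ↔ (2*val < -5 → (9/2)*v < 1/2))) ∧ ((¬(val = 8 ↔ 4*v ≤ -3)) → (∀tot_1. (v ≥ 3*tot_1 + 15 ↔ (6*v < -15 → (3/2)*tot_1 < 14))))))))


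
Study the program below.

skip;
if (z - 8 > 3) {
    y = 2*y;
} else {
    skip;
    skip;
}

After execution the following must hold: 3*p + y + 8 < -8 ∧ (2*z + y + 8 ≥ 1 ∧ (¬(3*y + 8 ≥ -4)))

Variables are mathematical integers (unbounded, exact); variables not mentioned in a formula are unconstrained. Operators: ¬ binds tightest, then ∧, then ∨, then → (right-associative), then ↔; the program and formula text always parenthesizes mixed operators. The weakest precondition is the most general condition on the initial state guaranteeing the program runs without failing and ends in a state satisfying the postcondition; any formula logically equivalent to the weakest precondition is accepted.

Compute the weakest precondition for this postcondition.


Working backward. After the program, the postcondition 3*p + y + 8 < -8 ∧ (2*z + y + 8 ≥ 1 ∧ (¬(3*y + 8 ≥ -4))) must hold; in canonical form it is 3*p + y < -16 ∧ y + 2*z ≥ -7 ∧ (¬(3*y ≥ -12)).
Then branch requires 3*p + 2*y < -16 ∧ 2*y + 2*z ≥ -7 ∧ (¬(6*y ≥ -12)); else branch requires 3*p + y < -16 ∧ y + 2*z ≥ -7 ∧ (¬(3*y ≥ -12)).
Before the if: (z > 11 → (3*p + 2*y < -16 ∧ 2*y + 2*z ≥ -7 ∧ (¬(6*y ≥ -12)))) ∧ ((¬(z > 11)) → (3*p + y < -16 ∧ y + 2*z ≥ -7 ∧ (¬(3*y ≥ -12))))
Before skip: (z > 11 → (3*p + 2*y < -16 ∧ 2*y + 2*z ≥ -7 ∧ (¬(6*y ≥ -12)))) ∧ ((¬(z > 11)) → (3*p + y < -16 ∧ y + 2*z ≥ -7 ∧ (¬(3*y ≥ -12))))
Answer: WP = (z > 11 → (3*p + 2*y < -16 ∧ 2*y + 2*z ≥ -7 ∧ (¬(6*y ≥ -12)))) ∧ ((¬(z > 11)) → (3*p + y < -16 ∧ y + 2*z ≥ -7 ∧ (¬(3*y ≥ -12))))


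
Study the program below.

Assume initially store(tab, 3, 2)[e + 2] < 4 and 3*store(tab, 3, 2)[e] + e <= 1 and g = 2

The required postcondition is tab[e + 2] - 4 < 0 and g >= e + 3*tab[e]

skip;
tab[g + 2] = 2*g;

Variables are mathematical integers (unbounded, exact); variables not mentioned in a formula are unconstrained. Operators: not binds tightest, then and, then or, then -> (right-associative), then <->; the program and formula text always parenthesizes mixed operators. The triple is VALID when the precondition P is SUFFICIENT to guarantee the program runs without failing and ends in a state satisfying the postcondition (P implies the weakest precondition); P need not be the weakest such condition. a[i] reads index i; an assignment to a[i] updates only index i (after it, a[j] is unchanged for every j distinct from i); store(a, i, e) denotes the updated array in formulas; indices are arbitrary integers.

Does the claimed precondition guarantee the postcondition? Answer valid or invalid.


Working backward. After the program, the postcondition tab[e + 2] - 4 < 0 and g >= e + 3*tab[e] must hold; in canonical form it is tab[e + 2] < 4 and g >= 3*tab[e] + e.
Before tab[g + 2] := 2*g: store(tab, g + 2, 2*g)[e + 2] < 4 and g >= 3*store(tab, g + 2, 2*g)[e] + e
Before skip: store(tab, g + 2, 2*g)[e + 2] < 4 and g >= 3*store(tab, g + 2, 2*g)[e] + e
The weakest precondition is store(tab, g + 2, 2*g)[e + 2] < 4 and g >= 3*store(tab, g + 2, 2*g)[e] + e.
Check whether store(tab, 3, 2)[e + 2] < 4 and 3*store(tab, 3, 2)[e] + e <= 1 and g = 2 implies it.
Countermodel: at the initial state e = 1, g = 2, tab = {[1] = 0, [3] = 14205, [4] = 5, elsewhere 5}, the precondition holds but the weakest precondition fails.
Answer: invalid


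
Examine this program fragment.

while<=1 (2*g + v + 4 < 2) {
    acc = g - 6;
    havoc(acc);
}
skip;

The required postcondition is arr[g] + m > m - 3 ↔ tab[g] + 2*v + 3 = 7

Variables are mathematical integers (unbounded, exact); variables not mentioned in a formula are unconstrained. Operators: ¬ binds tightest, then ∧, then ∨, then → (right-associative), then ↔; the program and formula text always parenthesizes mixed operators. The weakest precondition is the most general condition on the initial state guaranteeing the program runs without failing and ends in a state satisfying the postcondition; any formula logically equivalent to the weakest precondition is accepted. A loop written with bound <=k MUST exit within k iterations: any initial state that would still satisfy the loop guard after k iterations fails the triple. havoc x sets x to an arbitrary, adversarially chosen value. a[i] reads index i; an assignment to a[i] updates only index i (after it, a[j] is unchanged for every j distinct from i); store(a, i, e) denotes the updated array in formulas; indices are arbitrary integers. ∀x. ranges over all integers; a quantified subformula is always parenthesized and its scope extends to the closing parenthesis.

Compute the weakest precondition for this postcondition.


Working backward. After the program, the postcondition arr[g] + m > m - 3 ↔ tab[g] + 2*v + 3 = 7 must hold; in canonical form it is arr[g] > -3 ↔ tab[g] + 2*v = 4.
Before skip: arr[g] > -3 ↔ tab[g] + 2*v = 4
Before the loop (bound <=1), unroll the exhaustion recursion (WP_0 = exit-now case; WP_j = one more guarded iteration, up to j = 1):
  WP_0: (¬(2*g + v < -2)) ∧ (arr[g] > -3 ↔ tab[g] + 2*v = 4)
  WP_1: (2*g + v < -2 → ((¬(2*g + v < -2)) ∧ (arr[g] > -3 ↔ tab[g] + 2*v = 4))) ∧ ((¬(2*g + v < -2)) → (arr[g] > -3 ↔ tab[g] + 2*v = 4))
So before the loop: (2*g + v < -2 → ((¬(2*g + v < -2)) ∧ (arr[g] > -3 ↔ tab[g] + 2*v = 4))) ∧ ((¬(2*g + v < -2)) → (arr[g] > -3 ↔ tab[g] + 2*v = 4))
Answer: WP = (2*g + v < -2 → ((¬(2*g + v < -2)) ∧ (arr[g] > -3 ↔ tab[g] + 2*v = 4))) ∧ ((¬(2*g + v < -2)) → (arr[g] > -3 ↔ tab[g] + 2*v = 4))


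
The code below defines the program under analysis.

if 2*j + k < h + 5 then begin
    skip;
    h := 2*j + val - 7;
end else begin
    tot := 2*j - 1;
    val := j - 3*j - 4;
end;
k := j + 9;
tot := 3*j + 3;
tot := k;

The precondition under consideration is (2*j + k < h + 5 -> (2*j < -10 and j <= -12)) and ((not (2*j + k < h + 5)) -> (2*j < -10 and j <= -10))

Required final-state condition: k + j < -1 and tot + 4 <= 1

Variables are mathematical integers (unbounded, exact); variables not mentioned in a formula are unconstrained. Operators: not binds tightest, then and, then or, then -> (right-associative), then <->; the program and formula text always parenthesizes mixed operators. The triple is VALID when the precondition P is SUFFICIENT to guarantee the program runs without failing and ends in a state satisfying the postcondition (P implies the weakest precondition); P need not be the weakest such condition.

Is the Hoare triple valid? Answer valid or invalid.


Working backward. After the program, the postcondition k + j < -1 and tot + 4 <= 1 must hold; in canonical form it is j + k < -1 and tot <= -3.
Before tot := k: j + k < -1 and k <= -3
Before tot := 3*j + 3: j + k < -1 and k <= -3
Before k := j + 9: 2*j < -10 and j <= -12
Then branch requires 2*j < -10 and j <= -12; else branch requires 2*j < -10 and j <= -12.
Before the if: (2*j + k < h + 5 -> (2*j < -10 and j <= -12)) and ((not (2*j + k < h + 5)) -> (2*j < -10 and j <= -12))
The weakest precondition is (2*j + k < h + 5 -> (2*j < -10 and j <= -12)) and ((not (2*j + k < h + 5)) -> (2*j < -10 and j <= -12)).
Check whether (2*j + k < h + 5 -> (2*j < -10 and j <= -12)) and ((not (2*j + k < h + 5)) -> (2*j < -10 and j <= -10)) implies it.
Countermodel: at the initial state h = 0, j = -11, k = 27, the precondition holds but the weakest precondition fails.
Answer: invalid


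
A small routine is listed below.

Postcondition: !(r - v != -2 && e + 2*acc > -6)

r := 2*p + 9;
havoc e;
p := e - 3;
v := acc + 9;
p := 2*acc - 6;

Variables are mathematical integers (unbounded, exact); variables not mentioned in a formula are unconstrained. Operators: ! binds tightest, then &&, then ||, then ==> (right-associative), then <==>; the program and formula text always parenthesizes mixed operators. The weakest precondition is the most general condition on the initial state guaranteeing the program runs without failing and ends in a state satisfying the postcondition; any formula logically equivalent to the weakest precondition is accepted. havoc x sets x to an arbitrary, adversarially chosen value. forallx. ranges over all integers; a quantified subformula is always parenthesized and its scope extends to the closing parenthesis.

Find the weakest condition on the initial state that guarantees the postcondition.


Working backward. After the program, the postcondition !(r - v != -2 && e + 2*acc > -6) must hold; in canonical form it is !(r != v - 2 && 2*acc + e > -6).
Before p := 2*acc - 6: !(r != v - 2 && 2*acc + e > -6)
Before v := acc + 9: !(r != acc + 7 && 2*acc + e > -6)
Before p := e - 3: !(r != acc + 7 && 2*acc + e > -6)
Before havoc e: forall e_1. (!(r != acc + 7 && 2*acc + e_1 > -6))
Before r := 2*p + 9: forall e_1. (!(2*p != acc - 2 && 2*acc + e_1 > -6))
Answer: WP = forall e_1. (!(2*p != acc - 2 && 2*acc + e_1 > -6))


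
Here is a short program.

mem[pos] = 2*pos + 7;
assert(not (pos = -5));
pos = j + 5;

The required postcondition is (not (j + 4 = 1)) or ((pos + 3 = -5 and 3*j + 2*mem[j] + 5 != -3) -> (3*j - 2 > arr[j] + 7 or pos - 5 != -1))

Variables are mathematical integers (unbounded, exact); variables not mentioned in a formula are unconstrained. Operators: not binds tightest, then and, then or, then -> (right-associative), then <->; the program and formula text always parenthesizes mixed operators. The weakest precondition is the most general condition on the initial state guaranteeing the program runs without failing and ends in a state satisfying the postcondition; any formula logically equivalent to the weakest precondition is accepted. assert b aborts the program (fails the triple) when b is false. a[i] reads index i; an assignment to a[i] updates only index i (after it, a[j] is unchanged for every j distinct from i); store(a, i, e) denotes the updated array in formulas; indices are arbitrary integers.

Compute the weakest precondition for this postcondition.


Working backward. After the program, the postcondition (not (j + 4 = 1)) or ((pos + 3 = -5 and 3*j + 2*mem[j] + 5 != -3) -> (3*j - 2 > arr[j] + 7 or pos - 5 != -1)) must hold; in canonical form it is (not (j = -3)) or ((pos = -8 and 2*mem[j] + 3*j != -8) -> (3*j > arr[j] + 9 or pos != 4)).
Before pos := j + 5: (not (j = -3)) or ((j = -13 and 2*mem[j] + 3*j != -8) -> (3*j > arr[j] + 9 or j != -1))
Before assert not (pos = -5): (not (pos = -5)) and ((not (j = -3)) or ((j = -13 and 2*mem[j] + 3*j != -8) -> (3*j > arr[j] + 9 or j != -1)))
Before mem[pos] := 2*pos + 7: (not (pos = -5)) and ((not (j = -3)) or ((j = -13 and 2*store(mem, pos, 2*pos + 7)[j] + 3*j != -8) -> (3*j > arr[j] + 9 or j != -1)))
Answer: WP = (not (pos = -5)) and ((not (j = -3)) or ((j = -13 and 2*store(mem, pos, 2*pos + 7)[j] + 3*j != -8) -> (3*j > arr[j] + 9 or j != -1)))


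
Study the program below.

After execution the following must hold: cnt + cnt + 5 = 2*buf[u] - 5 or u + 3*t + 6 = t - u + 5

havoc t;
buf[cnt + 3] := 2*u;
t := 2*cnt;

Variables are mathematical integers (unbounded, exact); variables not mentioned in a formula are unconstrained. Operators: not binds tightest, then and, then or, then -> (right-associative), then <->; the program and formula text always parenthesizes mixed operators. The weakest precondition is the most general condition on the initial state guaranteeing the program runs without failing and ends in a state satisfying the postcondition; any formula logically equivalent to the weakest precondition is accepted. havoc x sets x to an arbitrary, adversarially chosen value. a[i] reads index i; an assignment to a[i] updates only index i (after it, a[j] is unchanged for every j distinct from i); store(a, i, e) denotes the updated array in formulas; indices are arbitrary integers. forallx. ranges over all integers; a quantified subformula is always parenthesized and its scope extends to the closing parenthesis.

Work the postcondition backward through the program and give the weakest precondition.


Working backward. After the program, the postcondition cnt + cnt + 5 = 2*buf[u] - 5 or u + 3*t + 6 = t - u + 5 must hold; in canonical form it is 2*cnt = 2*buf[u] - 10 or 2*t + 2*u = -1.
Before t := 2*cnt: 2*cnt = 2*buf[u] - 10 or 4*cnt + 2*u = -1
Before buf[cnt + 3] := 2*u: 2*cnt = 2*store(buf, cnt + 3, 2*u)[u] - 10 or 4*cnt + 2*u = -1
Before havoc t: 2*cnt = 2*store(buf, cnt + 3, 2*u)[u] - 10 or 4*cnt + 2*u = -1
Answer: WP = 2*cnt = 2*store(buf, cnt + 3, 2*u)[u] - 10 or 4*cnt + 2*u = -1


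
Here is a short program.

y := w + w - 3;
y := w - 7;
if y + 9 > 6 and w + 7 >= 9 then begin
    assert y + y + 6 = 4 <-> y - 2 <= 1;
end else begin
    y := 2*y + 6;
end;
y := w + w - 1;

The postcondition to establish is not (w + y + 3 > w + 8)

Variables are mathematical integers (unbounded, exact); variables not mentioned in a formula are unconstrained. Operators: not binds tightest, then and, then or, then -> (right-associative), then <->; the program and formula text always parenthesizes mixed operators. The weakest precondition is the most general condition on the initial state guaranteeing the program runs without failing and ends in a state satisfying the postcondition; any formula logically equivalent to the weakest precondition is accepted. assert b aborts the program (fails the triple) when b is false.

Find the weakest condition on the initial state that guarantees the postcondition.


Working backward. After the program, the postcondition not (w + y + 3 > w + 8) must hold; in canonical form it is not (y > 5).
Before y := w + w - 1: not (2*w > 6)
Then branch requires (2*y = -2 <-> y <= 3) and (not (2*w > 6)); else branch requires not (2*w > 6).
Before the if: ((y > -3 and w >= 2) -> ((2*y = -2 <-> y <= 3) and (not (2*w > 6)))) and ((not (y > -3 and w >= 2)) -> (not (2*w > 6)))
Before y := w - 7: ((w > 4 and w >= 2) -> ((2*w = 12 <-> w <= 10) and (not (2*w > 6)))) and ((not (w > 4 and w >= 2)) -> (not (2*w > 6)))
Before y := w + w - 3: ((w > 4 and w >= 2) -> ((2*w = 12 <-> w <= 10) and (not (2*w > 6)))) and ((not (w > 4 and w >= 2)) -> (not (2*w > 6)))
Answer: WP = ((w > 4 and w >= 2) -> ((2*w = 12 <-> w <= 10) and (not (2*w > 6)))) and ((not (w > 4 and w >= 2)) -> (not (2*w > 6)))


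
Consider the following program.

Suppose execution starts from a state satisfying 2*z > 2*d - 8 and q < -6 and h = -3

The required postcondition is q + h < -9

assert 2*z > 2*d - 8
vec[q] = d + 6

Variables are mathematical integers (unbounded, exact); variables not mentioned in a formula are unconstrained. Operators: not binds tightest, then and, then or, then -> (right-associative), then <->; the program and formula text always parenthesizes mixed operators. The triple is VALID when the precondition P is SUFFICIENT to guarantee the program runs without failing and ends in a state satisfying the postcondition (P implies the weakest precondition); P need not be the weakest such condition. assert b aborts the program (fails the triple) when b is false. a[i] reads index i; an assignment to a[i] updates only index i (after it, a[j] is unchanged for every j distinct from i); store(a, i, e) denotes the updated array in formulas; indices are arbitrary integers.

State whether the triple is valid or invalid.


Working backward. After the program, the postcondition q + h < -9 must hold; in canonical form it is h + q < -9.
Before vec[q] := d + 6: h + q < -9
Before assert 2*z > 2*d - 8: 2*z > 2*d - 8 and h + q < -9
The weakest precondition is 2*z > 2*d - 8 and h + q < -9.
Check whether 2*z > 2*d - 8 and q < -6 and h = -3 implies it.
Every state satisfying the precondition satisfies the weakest precondition: the implication holds.
Answer: valid


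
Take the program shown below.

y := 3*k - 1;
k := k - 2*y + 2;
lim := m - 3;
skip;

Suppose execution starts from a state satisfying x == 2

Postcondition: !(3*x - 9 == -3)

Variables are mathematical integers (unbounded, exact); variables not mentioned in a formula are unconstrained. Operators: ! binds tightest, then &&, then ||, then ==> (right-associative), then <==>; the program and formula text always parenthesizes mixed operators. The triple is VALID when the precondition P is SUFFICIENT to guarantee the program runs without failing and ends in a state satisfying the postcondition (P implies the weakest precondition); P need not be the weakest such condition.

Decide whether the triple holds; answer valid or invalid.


Working backward. After the program, the postcondition !(3*x - 9 == -3) must hold; in canonical form it is !(3*x == 6).
Before skip: !(3*x == 6)
Before lim := m - 3: !(3*x == 6)
Before k := k - 2*y + 2: !(3*x == 6)
Before y := 3*k - 1: !(3*x == 6)
The weakest precondition is !(3*x == 6).
Check whether x == 2 implies it.
Countermodel: at the initial state x = 2, the precondition holds but the weakest precondition fails.
Answer: invalid


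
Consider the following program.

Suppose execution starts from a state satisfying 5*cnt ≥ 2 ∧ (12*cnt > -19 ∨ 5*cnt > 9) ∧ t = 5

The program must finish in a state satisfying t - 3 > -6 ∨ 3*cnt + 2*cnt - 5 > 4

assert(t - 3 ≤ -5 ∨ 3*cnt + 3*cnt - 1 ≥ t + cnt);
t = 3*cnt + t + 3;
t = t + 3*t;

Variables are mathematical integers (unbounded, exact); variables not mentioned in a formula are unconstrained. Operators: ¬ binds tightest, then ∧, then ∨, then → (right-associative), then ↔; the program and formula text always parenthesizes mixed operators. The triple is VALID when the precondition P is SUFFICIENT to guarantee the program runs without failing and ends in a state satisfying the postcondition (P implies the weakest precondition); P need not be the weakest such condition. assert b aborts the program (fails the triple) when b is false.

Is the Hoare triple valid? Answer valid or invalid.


Working backward. After the program, the postcondition t - 3 > -6 ∨ 3*cnt + 2*cnt - 5 > 4 must hold; in canonical form it is t > -3 ∨ 5*cnt > 9.
Before t := t + 3*t: 4*t > -3 ∨ 5*cnt > 9
Before t := 3*cnt + t + 3: 12*cnt + 4*t > -15 ∨ 5*cnt > 9
Before assert t - 3 ≤ -5 ∨ 3*cnt + 3*cnt - 1 ≥ t + cnt: (t ≤ -2 ∨ 5*cnt ≥ t + 1) ∧ (12*cnt + 4*t > -15 ∨ 5*cnt > 9)
The weakest precondition is (t ≤ -2 ∨ 5*cnt ≥ t + 1) ∧ (12*cnt + 4*t > -15 ∨ 5*cnt > 9).
Check whether 5*cnt ≥ 2 ∧ (12*cnt > -19 ∨ 5*cnt > 9) ∧ t = 5 implies it.
Countermodel: at the initial state cnt = 1, t = 5, the precondition holds but the weakest precondition fails.
Answer: invalid


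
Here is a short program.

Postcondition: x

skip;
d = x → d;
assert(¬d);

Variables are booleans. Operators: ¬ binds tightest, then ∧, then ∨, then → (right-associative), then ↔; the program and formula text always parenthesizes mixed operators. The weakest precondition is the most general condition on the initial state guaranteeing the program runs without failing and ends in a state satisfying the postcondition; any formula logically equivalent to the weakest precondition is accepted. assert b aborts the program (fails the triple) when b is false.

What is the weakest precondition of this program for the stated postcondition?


Working backward. After the program, x must hold.
Before assert ¬d: (¬d) ∧ x
Before d := x → d: (¬(x → d)) ∧ x
Before skip: (¬(x → d)) ∧ x
Answer: WP = (¬(x → d)) ∧ x


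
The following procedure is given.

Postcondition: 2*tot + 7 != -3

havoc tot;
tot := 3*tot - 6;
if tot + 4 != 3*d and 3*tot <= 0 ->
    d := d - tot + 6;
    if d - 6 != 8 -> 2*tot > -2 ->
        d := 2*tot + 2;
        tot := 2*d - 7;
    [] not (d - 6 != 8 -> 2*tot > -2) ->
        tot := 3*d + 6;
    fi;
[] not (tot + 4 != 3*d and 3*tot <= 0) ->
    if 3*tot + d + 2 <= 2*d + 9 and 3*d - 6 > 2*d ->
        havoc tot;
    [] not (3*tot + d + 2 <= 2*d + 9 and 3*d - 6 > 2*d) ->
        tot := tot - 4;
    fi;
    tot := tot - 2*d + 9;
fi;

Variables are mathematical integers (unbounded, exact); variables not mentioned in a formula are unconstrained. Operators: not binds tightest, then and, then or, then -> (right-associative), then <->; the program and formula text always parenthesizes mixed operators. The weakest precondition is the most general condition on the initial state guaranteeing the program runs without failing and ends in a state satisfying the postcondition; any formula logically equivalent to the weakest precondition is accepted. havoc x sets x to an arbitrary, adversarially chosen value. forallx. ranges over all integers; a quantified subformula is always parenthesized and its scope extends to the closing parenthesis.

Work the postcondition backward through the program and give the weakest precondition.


Working backward. After the program, the postcondition 2*tot + 7 != -3 must hold; in canonical form it is 2*tot != -10.
Then branch requires ((d != tot + 8 -> 2*tot > -2) -> 8*tot != -4) and ((not (d != tot + 8 -> 2*tot > -2)) -> 6*d != 6*tot - 58); else branch requires ((3*tot <= d + 7 and d > 6) -> (forall tot_1. 2*tot_1 != 4*d - 28)) and ((not (3*tot <= d + 7 and d > 6)) -> 2*tot != 4*d - 20).
Before the if: ((tot != 3*d - 4 and 3*tot <= 0) -> (((d != tot + 8 -> 2*tot > -2) -> 8*tot != -4) and ((not (d != tot + 8 -> 2*tot > -2)) -> 6*d != 6*tot - 58))) and ((not (tot != 3*d - 4 and 3*tot <= 0)) -> (((3*tot <= d + 7 and d > 6) -> (forall tot_1. 2*tot_1 != 4*d - 28)) and ((not (3*tot <= d + 7 and d > 6)) -> 2*tot != 4*d - 20)))
Before tot := 3*tot - 6: ((3*tot != 3*d + 2 and 9*tot <= 18) -> (((d != 3*tot + 2 -> 6*tot > 10) -> 24*tot != 44) and ((not (d != 3*tot + 2 -> 6*tot > 10)) -> 6*d != 18*tot - 94))) and ((not (3*tot != 3*d + 2 and 9*tot <= 18)) -> (((9*tot <= d + 25 and d > 6) -> (forall tot_1. 2*tot_1 != 4*d - 28)) and ((not (9*tot <= d + 25 and d > 6)) -> 6*tot != 4*d - 8)))
Before havoc tot: forall tot_2. (((3*tot_2 != 3*d + 2 and 9*tot_2 <= 18) -> (((d != 3*tot_2 + 2 -> 6*tot_2 > 10) -> 24*tot_2 != 44) and ((not (d != 3*tot_2 + 2 -> 6*tot_2 > 10)) -> 6*d != 18*tot_2 - 94))) and ((not (3*tot_2 != 3*d + 2 and 9*tot_2 <= 18)) -> (((9*tot_2 <= d + 25 and d > 6) -> (forall tot_1. 2*tot_1 != 4*d - 28)) and ((not (9*tot_2 <= d + 25 and d > 6)) -> 6*tot_2 != 4*d - 8))))
Answer: WP = forall tot_2. (((3*tot_2 != 3*d + 2 and 9*tot_2 <= 18) -> (((d != 3*tot_2 + 2 -> 6*tot_2 > 10) -> 24*tot_2 != 44) and ((not (d != 3*tot_2 + 2 -> 6*tot_2 > 10)) -> 6*d != 18*tot_2 - 94))) and ((not (3*tot_2 != 3*d + 2 and 9*tot_2 <= 18)) -> (((9*tot_2 <= d + 25 and d > 6) -> (forall tot_1. 2*tot_1 != 4*d - 28)) and ((not (9*tot_2 <= d + 25 and d > 6)) -> 6*tot_2 != 4*d - 8))))
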